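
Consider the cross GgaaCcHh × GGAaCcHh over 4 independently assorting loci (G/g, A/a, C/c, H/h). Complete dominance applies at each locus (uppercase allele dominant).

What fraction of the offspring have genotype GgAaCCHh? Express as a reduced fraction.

P(GgAaCCHh) = 1/32

GgaaCcHh gametes: GaCH×2, GaCh×2, GacH×2, Gach×2, gaCH×2, gaCh×2, gacH×2, gach×2
GGAaCcHh gametes: GACH×2, GACh×2, GAcH×2, GAch×2, GaCH×2, GaCh×2, GacH×2, Gach×2
GgaaCcHh×GGAaCcHh grid (16·16=256): GGAaCCHH=4 GGAaCCHh=8 GGAaCChh=4 GGAaCcHH=8 GGAaCcHh=16 GGAaCchh=8 GGAaccHH=4 GGAaccHh=8 GGAacchh=4 GGaaCCHH=4 GGaaCCHh=8 GGaaCChh=4 GGaaCcHH=8 GGaaCcHh=16 GGaaCchh=8 GGaaccHH=4 GGaaccHh=8 GGaacchh=4 GgAaCCHH=4 GgAaCCHh=8 GgAaCChh=4 GgAaCcHH=8 GgAaCcHh=16 GgAaCchh=8 GgAaccHH=4 GgAaccHh=8 GgAacchh=4 GgaaCCHH=4 GgaaCCHh=8 GgaaCChh=4 GgaaCcHH=8 GgaaCcHh=16 GgaaCchh=8 GgaaccHH=4 GgaaccHh=8 Ggaacchh=4
GgAaCCHh hits 8/256; gcd=8; 8÷8/256÷8 = 1/32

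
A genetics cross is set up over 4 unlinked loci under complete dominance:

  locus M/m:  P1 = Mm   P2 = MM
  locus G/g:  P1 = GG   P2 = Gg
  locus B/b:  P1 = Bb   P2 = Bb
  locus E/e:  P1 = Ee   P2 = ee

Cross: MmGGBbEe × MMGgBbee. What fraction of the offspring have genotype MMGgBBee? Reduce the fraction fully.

MmGGBbEe gametes: MGBE×2, MGBe×2, MGbE×2, MGbe×2, mGBE×2, mGBe×2, mGbE×2, mGbe×2
MMGgBbee gametes: MGBe×4, MGbe×4, MgBe×4, Mgbe×4
MmGGBbEe×MMGgBbee grid (16·16=256): MMGGBBEe=8 MMGGBBee=8 MMGGBbEe=16 MMGGBbee=16 MMGGbbEe=8 MMGGbbee=8 MMGgBBEe=8 MMGgBBee=8 MMGgBbEe=16 MMGgBbee=16 MMGgbbEe=8 MMGgbbee=8 MmGGBBEe=8 MmGGBBee=8 MmGGBbEe=16 MmGGBbee=16 MmGGbbEe=8 MmGGbbee=8 MmGgBBEe=8 MmGgBBee=8 MmGgBbEe=16 MmGgBbee=16 MmGgbbEe=8 MmGgbbee=8
MMGgBBee hits 8/256; gcd=8; 8÷8/256÷8 = 1/32

P(MMGgBBee) = 1/32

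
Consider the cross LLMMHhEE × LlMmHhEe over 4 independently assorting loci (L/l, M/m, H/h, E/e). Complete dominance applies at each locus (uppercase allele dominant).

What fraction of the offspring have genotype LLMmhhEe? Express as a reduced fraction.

LLMMHhEE gametes: LMHE×8, LMhE×8
LlMmHhEe gametes: LMHE×1, LMHe×1, LMhE×1, LMhe×1, LmHE×1, LmHe×1, LmhE×1, Lmhe×1, lMHE×1, lMHe×1, lMhE×1, lMhe×1, lmHE×1, lmHe×1, lmhE×1, lmhe×1
LLMMHhEE×LlMmHhEe grid (16·16=256): LLMMHHEE=8 LLMMHHEe=8 LLMMHhEE=16 LLMMHhEe=16 LLMMhhEE=8 LLMMhhEe=8 LLMmHHEE=8 LLMmHHEe=8 LLMmHhEE=16 LLMmHhEe=16 LLMmhhEE=8 LLMmhhEe=8 LlMMHHEE=8 LlMMHHEe=8 LlMMHhEE=16 LlMMHhEe=16 LlMMhhEE=8 LlMMhhEe=8 LlMmHHEE=8 LlMmHHEe=8 LlMmHhEE=16 LlMmHhEe=16 LlMmhhEE=8 LlMmhhEe=8
LLMmhhEe hits 8/256; gcd=8; 8÷8/256÷8 = 1/32

P(LLMmhhEe) = 1/32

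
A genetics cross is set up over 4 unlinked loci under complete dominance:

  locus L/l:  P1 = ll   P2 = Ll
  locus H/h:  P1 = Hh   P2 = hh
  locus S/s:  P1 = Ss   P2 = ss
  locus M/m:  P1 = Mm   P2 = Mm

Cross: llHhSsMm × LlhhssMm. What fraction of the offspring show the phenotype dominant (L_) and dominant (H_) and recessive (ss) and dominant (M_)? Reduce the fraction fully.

P(L_ H_ ss M_) = 3/32

llHhSsMm gametes: lHSM×2, lHSm×2, lHsM×2, lHsm×2, lhSM×2, lhSm×2, lhsM×2, lhsm×2
LlhhssMm gametes: LhsM×4, Lhsm×4, lhsM×4, lhsm×4
llHhSsMm×LlhhssMm grid (16·16=256): LlHhSsMM=8 LlHhSsMm=16 LlHhSsmm=8 LlHhssMM=8 LlHhssMm=16 LlHhssmm=8 LlhhSsMM=8 LlhhSsMm=16 LlhhSsmm=8 LlhhssMM=8 LlhhssMm=16 Llhhssmm=8 llHhSsMM=8 llHhSsMm=16 llHhSsmm=8 llHhssMM=8 llHhssMm=16 llHhssmm=8 llhhSsMM=8 llhhSsMm=16 llhhSsmm=8 llhhssMM=8 llhhssMm=16 llhhssmm=8
L_ H_ ss M_ hits 24/256; gcd=8; 24÷8/256÷8 = 3/32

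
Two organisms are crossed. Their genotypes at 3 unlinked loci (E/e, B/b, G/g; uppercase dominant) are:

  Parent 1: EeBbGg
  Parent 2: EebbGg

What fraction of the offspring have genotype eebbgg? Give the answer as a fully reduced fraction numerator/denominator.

EeBbGg gametes: EBG×1, EBg×1, EbG×1, Ebg×1, eBG×1, eBg×1, ebG×1, ebg×1
EebbGg gametes: EbG×2, Ebg×2, ebG×2, ebg×2
EeBbGg×EebbGg grid (8·8=64): EEBbGG=2 EEBbGg=4 EEBbgg=2 EEbbGG=2 EEbbGg=4 EEbbgg=2 EeBbGG=4 EeBbGg=8 EeBbgg=4 EebbGG=4 EebbGg=8 Eebbgg=4 eeBbGG=2 eeBbGg=4 eeBbgg=2 eebbGG=2 eebbGg=4 eebbgg=2
eebbgg hits 2/64; gcd=2; 2÷2/64÷2 = 1/32

P(eebbgg) = 1/32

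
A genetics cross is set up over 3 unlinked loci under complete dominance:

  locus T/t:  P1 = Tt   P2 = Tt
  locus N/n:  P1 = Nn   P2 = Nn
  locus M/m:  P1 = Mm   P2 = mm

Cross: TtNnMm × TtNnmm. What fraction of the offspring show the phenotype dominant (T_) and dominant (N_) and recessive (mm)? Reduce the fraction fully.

P(T_ N_ mm) = 9/32

TtNnMm gametes: TNM×1, TNm×1, TnM×1, Tnm×1, tNM×1, tNm×1, tnM×1, tnm×1
TtNnmm gametes: TNm×2, Tnm×2, tNm×2, tnm×2
TtNnMm×TtNnmm grid (8·8=64): TTNNMm=2 TTNNmm=2 TTNnMm=4 TTNnmm=4 TTnnMm=2 TTnnmm=2 TtNNMm=4 TtNNmm=4 TtNnMm=8 TtNnmm=8 TtnnMm=4 Ttnnmm=4 ttNNMm=2 ttNNmm=2 ttNnMm=4 ttNnmm=4 ttnnMm=2 ttnnmm=2
T_ N_ mm hits 18/64; gcd=2; 18÷2/64÷2 = 9/32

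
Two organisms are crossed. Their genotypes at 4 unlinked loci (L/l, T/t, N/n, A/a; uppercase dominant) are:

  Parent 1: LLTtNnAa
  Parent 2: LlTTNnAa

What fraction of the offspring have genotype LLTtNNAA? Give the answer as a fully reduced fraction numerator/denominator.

LLTtNnAa gametes: LTNA×2, LTNa×2, LTnA×2, LTna×2, LtNA×2, LtNa×2, LtnA×2, Ltna×2
LlTTNnAa gametes: LTNA×2, LTNa×2, LTnA×2, LTna×2, lTNA×2, lTNa×2, lTnA×2, lTna×2
LLTtNnAa×LlTTNnAa grid (16·16=256): LLTTNNAA=4 LLTTNNAa=8 LLTTNNaa=4 LLTTNnAA=8 LLTTNnAa=16 LLTTNnaa=8 LLTTnnAA=4 LLTTnnAa=8 LLTTnnaa=4 LLTtNNAA=4 LLTtNNAa=8 LLTtNNaa=4 LLTtNnAA=8 LLTtNnAa=16 LLTtNnaa=8 LLTtnnAA=4 LLTtnnAa=8 LLTtnnaa=4 LlTTNNAA=4 LlTTNNAa=8 LlTTNNaa=4 LlTTNnAA=8 LlTTNnAa=16 LlTTNnaa=8 LlTTnnAA=4 LlTTnnAa=8 LlTTnnaa=4 LlTtNNAA=4 LlTtNNAa=8 LlTtNNaa=4 LlTtNnAA=8 LlTtNnAa=16 LlTtNnaa=8 LlTtnnAA=4 LlTtnnAa=8 LlTtnnaa=4
LLTtNNAA hits 4/256; gcd=4; 4÷4/256÷4 = 1/64

P(LLTtNNAA) = 1/64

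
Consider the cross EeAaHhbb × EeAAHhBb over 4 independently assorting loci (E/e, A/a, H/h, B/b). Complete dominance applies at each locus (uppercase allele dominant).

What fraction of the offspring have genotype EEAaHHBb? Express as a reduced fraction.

EeAaHhbb gametes: EAHb×2, EAhb×2, EaHb×2, Eahb×2, eAHb×2, eAhb×2, eaHb×2, eahb×2
EeAAHhBb gametes: EAHB×2, EAHb×2, EAhB×2, EAhb×2, eAHB×2, eAHb×2, eAhB×2, eAhb×2
EeAaHhbb×EeAAHhBb grid (16·16=256): EEAAHHBb=4 EEAAHHbb=4 EEAAHhBb=8 EEAAHhbb=8 EEAAhhBb=4 EEAAhhbb=4 EEAaHHBb=4 EEAaHHbb=4 EEAaHhBb=8 EEAaHhbb=8 EEAahhBb=4 EEAahhbb=4 EeAAHHBb=8 EeAAHHbb=8 EeAAHhBb=16 EeAAHhbb=16 EeAAhhBb=8 EeAAhhbb=8 EeAaHHBb=8 EeAaHHbb=8 EeAaHhBb=16 EeAaHhbb=16 EeAahhBb=8 EeAahhbb=8 eeAAHHBb=4 eeAAHHbb=4 eeAAHhBb=8 eeAAHhbb=8 eeAAhhBb=4 eeAAhhbb=4 eeAaHHBb=4 eeAaHHbb=4 eeAaHhBb=8 eeAaHhbb=8 eeAahhBb=4 eeAahhbb=4
EEAaHHBb hits 4/256; gcd=4; 4÷4/256÷4 = 1/64

P(EEAaHHBb) = 1/64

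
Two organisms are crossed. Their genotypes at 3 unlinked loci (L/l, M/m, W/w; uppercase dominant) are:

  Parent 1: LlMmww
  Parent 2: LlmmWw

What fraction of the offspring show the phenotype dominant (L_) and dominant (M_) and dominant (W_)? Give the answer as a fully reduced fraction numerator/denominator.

LlMmww gametes: LMw×2, Lmw×2, lMw×2, lmw×2
LlmmWw gametes: LmW×2, Lmw×2, lmW×2, lmw×2
LlMmww×LlmmWw grid (8·8=64): LLMmWw=4 LLMmww=4 LLmmWw=4 LLmmww=4 LlMmWw=8 LlMmww=8 LlmmWw=8 Llmmww=8 llMmWw=4 llMmww=4 llmmWw=4 llmmww=4
L_ M_ W_ hits 12/64; gcd=4; 12÷4/64÷4 = 3/16

P(L_ M_ W_) = 3/16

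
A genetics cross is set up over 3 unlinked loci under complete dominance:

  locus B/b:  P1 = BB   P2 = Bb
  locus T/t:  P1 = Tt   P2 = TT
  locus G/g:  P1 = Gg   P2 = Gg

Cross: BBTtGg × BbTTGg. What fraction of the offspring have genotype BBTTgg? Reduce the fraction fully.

BBTtGg gametes: BTG×2, BTg×2, BtG×2, Btg×2
BbTTGg gametes: BTG×2, BTg×2, bTG×2, bTg×2
BBTtGg×BbTTGg grid (8·8=64): BBTTGG=4 BBTTGg=8 BBTTgg=4 BBTtGG=4 BBTtGg=8 BBTtgg=4 BbTTGG=4 BbTTGg=8 BbTTgg=4 BbTtGG=4 BbTtGg=8 BbTtgg=4
BBTTgg hits 4/64; gcd=4; 4÷4/64÷4 = 1/16

P(BBTTgg) = 1/16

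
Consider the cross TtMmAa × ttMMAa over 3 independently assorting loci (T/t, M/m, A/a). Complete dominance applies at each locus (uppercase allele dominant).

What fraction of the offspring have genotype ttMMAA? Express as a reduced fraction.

TtMmAa gametes: TMA×1, TMa×1, TmA×1, Tma×1, tMA×1, tMa×1, tmA×1, tma×1
ttMMAa gametes: tMA×4, tMa×4
TtMmAa×ttMMAa grid (8·8=64): TtMMAA=4 TtMMAa=8 TtMMaa=4 TtMmAA=4 TtMmAa=8 TtMmaa=4 ttMMAA=4 ttMMAa=8 ttMMaa=4 ttMmAA=4 ttMmAa=8 ttMmaa=4
ttMMAA hits 4/64; gcd=4; 4÷4/64÷4 = 1/16

P(ttMMAA) = 1/16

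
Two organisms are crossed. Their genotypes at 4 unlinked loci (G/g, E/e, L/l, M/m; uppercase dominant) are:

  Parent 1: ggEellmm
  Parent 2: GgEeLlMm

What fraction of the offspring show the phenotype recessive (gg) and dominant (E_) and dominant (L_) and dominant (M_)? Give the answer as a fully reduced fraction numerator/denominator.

P(gg E_ L_ M_) = 3/32

ggEellmm gametes: gElm×8, gelm×8
GgEeLlMm gametes: GELM×1, GELm×1, GElM×1, GElm×1, GeLM×1, GeLm×1, GelM×1, Gelm×1, gELM×1, gELm×1, gElM×1, gElm×1, geLM×1, geLm×1, gelM×1, gelm×1
ggEellmm×GgEeLlMm grid (16·16=256): GgEELlMm=8 GgEELlmm=8 GgEEllMm=8 GgEEllmm=8 GgEeLlMm=16 GgEeLlmm=16 GgEellMm=16 GgEellmm=16 GgeeLlMm=8 GgeeLlmm=8 GgeellMm=8 Ggeellmm=8 ggEELlMm=8 ggEELlmm=8 ggEEllMm=8 ggEEllmm=8 ggEeLlMm=16 ggEeLlmm=16 ggEellMm=16 ggEellmm=16 ggeeLlMm=8 ggeeLlmm=8 ggeellMm=8 ggeellmm=8
gg E_ L_ M_ hits 24/256; gcd=8; 24÷8/256÷8 = 3/32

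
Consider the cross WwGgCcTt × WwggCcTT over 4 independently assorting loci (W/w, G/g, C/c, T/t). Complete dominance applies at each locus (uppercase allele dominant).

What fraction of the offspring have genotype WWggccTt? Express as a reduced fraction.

WwGgCcTt gametes: WGCT×1, WGCt×1, WGcT×1, WGct×1, WgCT×1, WgCt×1, WgcT×1, Wgct×1, wGCT×1, wGCt×1, wGcT×1, wGct×1, wgCT×1, wgCt×1, wgcT×1, wgct×1
WwggCcTT gametes: WgCT×4, WgcT×4, wgCT×4, wgcT×4
WwGgCcTt×WwggCcTT grid (16·16=256): WWGgCCTT=4 WWGgCCTt=4 WWGgCcTT=8 WWGgCcTt=8 WWGgccTT=4 WWGgccTt=4 WWggCCTT=4 WWggCCTt=4 WWggCcTT=8 WWggCcTt=8 WWggccTT=4 WWggccTt=4 WwGgCCTT=8 WwGgCCTt=8 WwGgCcTT=16 WwGgCcTt=16 WwGgccTT=8 WwGgccTt=8 WwggCCTT=8 WwggCCTt=8 WwggCcTT=16 WwggCcTt=16 WwggccTT=8 WwggccTt=8 wwGgCCTT=4 wwGgCCTt=4 wwGgCcTT=8 wwGgCcTt=8 wwGgccTT=4 wwGgccTt=4 wwggCCTT=4 wwggCCTt=4 wwggCcTT=8 wwggCcTt=8 wwggccTT=4 wwggccTt=4
WWggccTt hits 4/256; gcd=4; 4÷4/256÷4 = 1/64

P(WWggccTt) = 1/64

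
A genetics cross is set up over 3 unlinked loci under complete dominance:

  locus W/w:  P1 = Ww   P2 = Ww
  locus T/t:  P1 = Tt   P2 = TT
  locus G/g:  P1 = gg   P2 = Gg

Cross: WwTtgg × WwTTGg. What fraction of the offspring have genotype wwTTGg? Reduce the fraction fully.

P(wwTTGg) = 1/16

WwTtgg gametes: WTg×2, Wtg×2, wTg×2, wtg×2
WwTTGg gametes: WTG×2, WTg×2, wTG×2, wTg×2
WwTtgg×WwTTGg grid (8·8=64): WWTTGg=4 WWTTgg=4 WWTtGg=4 WWTtgg=4 WwTTGg=8 WwTTgg=8 WwTtGg=8 WwTtgg=8 wwTTGg=4 wwTTgg=4 wwTtGg=4 wwTtgg=4
wwTTGg hits 4/64; gcd=4; 4÷4/64÷4 = 1/16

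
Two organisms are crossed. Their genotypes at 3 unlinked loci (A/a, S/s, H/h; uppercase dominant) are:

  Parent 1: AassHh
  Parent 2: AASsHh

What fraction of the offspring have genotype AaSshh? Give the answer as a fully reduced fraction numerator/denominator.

AassHh gametes: AsH×2, Ash×2, asH×2, ash×2
AASsHh gametes: ASH×2, ASh×2, AsH×2, Ash×2
AassHh×AASsHh grid (8·8=64): AASsHH=4 AASsHh=8 AASshh=4 AAssHH=4 AAssHh=8 AAsshh=4 AaSsHH=4 AaSsHh=8 AaSshh=4 AassHH=4 AassHh=8 Aasshh=4
AaSshh hits 4/64; gcd=4; 4÷4/64÷4 = 1/16

P(AaSshh) = 1/16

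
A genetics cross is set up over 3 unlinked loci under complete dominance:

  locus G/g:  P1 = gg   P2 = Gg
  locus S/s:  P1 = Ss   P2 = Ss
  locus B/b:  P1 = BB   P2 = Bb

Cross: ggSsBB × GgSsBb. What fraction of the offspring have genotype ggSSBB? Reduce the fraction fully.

P(ggSSBB) = 1/16

ggSsBB gametes: gSB×4, gsB×4
GgSsBb gametes: GSB×1, GSb×1, GsB×1, Gsb×1, gSB×1, gSb×1, gsB×1, gsb×1
ggSsBB×GgSsBb grid (8·8=64): GgSSBB=4 GgSSBb=4 GgSsBB=8 GgSsBb=8 GgssBB=4 GgssBb=4 ggSSBB=4 ggSSBb=4 ggSsBB=8 ggSsBb=8 ggssBB=4 ggssBb=4
ggSSBB hits 4/64; gcd=4; 4÷4/64÷4 = 1/16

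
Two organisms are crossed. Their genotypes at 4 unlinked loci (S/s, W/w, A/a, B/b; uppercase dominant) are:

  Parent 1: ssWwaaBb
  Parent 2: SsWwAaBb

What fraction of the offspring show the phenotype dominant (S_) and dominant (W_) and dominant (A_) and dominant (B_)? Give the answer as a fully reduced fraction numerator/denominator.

ssWwaaBb gametes: sWaB×4, sWab×4, swaB×4, swab×4
SsWwAaBb gametes: SWAB×1, SWAb×1, SWaB×1, SWab×1, SwAB×1, SwAb×1, SwaB×1, Swab×1, sWAB×1, sWAb×1, sWaB×1, sWab×1, swAB×1, swAb×1, swaB×1, swab×1
ssWwaaBb×SsWwAaBb grid (16·16=256): SsWWAaBB=4 SsWWAaBb=8 SsWWAabb=4 SsWWaaBB=4 SsWWaaBb=8 SsWWaabb=4 SsWwAaBB=8 SsWwAaBb=16 SsWwAabb=8 SsWwaaBB=8 SsWwaaBb=16 SsWwaabb=8 SswwAaBB=4 SswwAaBb=8 SswwAabb=4 SswwaaBB=4 SswwaaBb=8 Sswwaabb=4 ssWWAaBB=4 ssWWAaBb=8 ssWWAabb=4 ssWWaaBB=4 ssWWaaBb=8 ssWWaabb=4 ssWwAaBB=8 ssWwAaBb=16 ssWwAabb=8 ssWwaaBB=8 ssWwaaBb=16 ssWwaabb=8 sswwAaBB=4 sswwAaBb=8 sswwAabb=4 sswwaaBB=4 sswwaaBb=8 sswwaabb=4
S_ W_ A_ B_ hits 36/256; gcd=4; 36÷4/256÷4 = 9/64

P(S_ W_ A_ B_) = 9/64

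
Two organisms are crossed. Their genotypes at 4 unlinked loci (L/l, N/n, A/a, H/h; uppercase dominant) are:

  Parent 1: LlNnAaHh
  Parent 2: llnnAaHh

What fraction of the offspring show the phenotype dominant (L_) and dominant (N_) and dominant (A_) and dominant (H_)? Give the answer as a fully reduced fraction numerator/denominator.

P(L_ N_ A_ H_) = 9/64

LlNnAaHh gametes: LNAH×1, LNAh×1, LNaH×1, LNah×1, LnAH×1, LnAh×1, LnaH×1, Lnah×1, lNAH×1, lNAh×1, lNaH×1, lNah×1, lnAH×1, lnAh×1, lnaH×1, lnah×1
llnnAaHh gametes: lnAH×4, lnAh×4, lnaH×4, lnah×4
LlNnAaHh×llnnAaHh grid (16·16=256): LlNnAAHH=4 LlNnAAHh=8 LlNnAAhh=4 LlNnAaHH=8 LlNnAaHh=16 LlNnAahh=8 LlNnaaHH=4 LlNnaaHh=8 LlNnaahh=4 LlnnAAHH=4 LlnnAAHh=8 LlnnAAhh=4 LlnnAaHH=8 LlnnAaHh=16 LlnnAahh=8 LlnnaaHH=4 LlnnaaHh=8 Llnnaahh=4 llNnAAHH=4 llNnAAHh=8 llNnAAhh=4 llNnAaHH=8 llNnAaHh=16 llNnAahh=8 llNnaaHH=4 llNnaaHh=8 llNnaahh=4 llnnAAHH=4 llnnAAHh=8 llnnAAhh=4 llnnAaHH=8 llnnAaHh=16 llnnAahh=8 llnnaaHH=4 llnnaaHh=8 llnnaahh=4
L_ N_ A_ H_ hits 36/256; gcd=4; 36÷4/256÷4 = 9/64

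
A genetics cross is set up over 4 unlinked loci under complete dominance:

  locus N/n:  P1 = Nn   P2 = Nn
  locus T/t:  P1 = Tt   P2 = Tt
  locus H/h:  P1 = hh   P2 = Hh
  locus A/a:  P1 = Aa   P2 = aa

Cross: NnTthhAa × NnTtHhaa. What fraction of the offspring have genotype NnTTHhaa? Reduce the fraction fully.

P(NnTTHhaa) = 1/32

NnTthhAa gametes: NThA×2, NTha×2, NthA×2, Ntha×2, nThA×2, nTha×2, nthA×2, ntha×2
NnTtHhaa gametes: NTHa×2, NTha×2, NtHa×2, Ntha×2, nTHa×2, nTha×2, ntHa×2, ntha×2
NnTthhAa×NnTtHhaa grid (16·16=256): NNTTHhAa=4 NNTTHhaa=4 NNTThhAa=4 NNTThhaa=4 NNTtHhAa=8 NNTtHhaa=8 NNTthhAa=8 NNTthhaa=8 NNttHhAa=4 NNttHhaa=4 NNtthhAa=4 NNtthhaa=4 NnTTHhAa=8 NnTTHhaa=8 NnTThhAa=8 NnTThhaa=8 NnTtHhAa=16 NnTtHhaa=16 NnTthhAa=16 NnTthhaa=16 NnttHhAa=8 NnttHhaa=8 NntthhAa=8 Nntthhaa=8 nnTTHhAa=4 nnTTHhaa=4 nnTThhAa=4 nnTThhaa=4 nnTtHhAa=8 nnTtHhaa=8 nnTthhAa=8 nnTthhaa=8 nnttHhAa=4 nnttHhaa=4 nntthhAa=4 nntthhaa=4
NnTTHhaa hits 8/256; gcd=8; 8÷8/256÷8 = 1/32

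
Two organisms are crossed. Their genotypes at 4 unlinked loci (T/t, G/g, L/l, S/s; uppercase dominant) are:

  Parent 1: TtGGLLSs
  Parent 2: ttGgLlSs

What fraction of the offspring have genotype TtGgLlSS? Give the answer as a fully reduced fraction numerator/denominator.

TtGGLLSs gametes: TGLS×4, TGLs×4, tGLS×4, tGLs×4
ttGgLlSs gametes: tGLS×2, tGLs×2, tGlS×2, tGls×2, tgLS×2, tgLs×2, tglS×2, tgls×2
TtGGLLSs×ttGgLlSs grid (16·16=256): TtGGLLSS=8 TtGGLLSs=16 TtGGLLss=8 TtGGLlSS=8 TtGGLlSs=16 TtGGLlss=8 TtGgLLSS=8 TtGgLLSs=16 TtGgLLss=8 TtGgLlSS=8 TtGgLlSs=16 TtGgLlss=8 ttGGLLSS=8 ttGGLLSs=16 ttGGLLss=8 ttGGLlSS=8 ttGGLlSs=16 ttGGLlss=8 ttGgLLSS=8 ttGgLLSs=16 ttGgLLss=8 ttGgLlSS=8 ttGgLlSs=16 ttGgLlss=8
TtGgLlSS hits 8/256; gcd=8; 8÷8/256÷8 = 1/32

P(TtGgLlSS) = 1/32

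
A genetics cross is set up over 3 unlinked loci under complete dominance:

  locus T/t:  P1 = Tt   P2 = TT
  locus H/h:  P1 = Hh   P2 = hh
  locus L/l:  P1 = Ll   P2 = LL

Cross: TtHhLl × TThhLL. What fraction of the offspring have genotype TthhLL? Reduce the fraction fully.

TtHhLl gametes: THL×1, THl×1, ThL×1, Thl×1, tHL×1, tHl×1, thL×1, thl×1
TThhLL gametes: ThL×8
TtHhLl×TThhLL grid (8·8=64): TTHhLL=8 TTHhLl=8 TThhLL=8 TThhLl=8 TtHhLL=8 TtHhLl=8 TthhLL=8 TthhLl=8
TthhLL hits 8/64; gcd=8; 8÷8/64÷8 = 1/8

P(TthhLL) = 1/8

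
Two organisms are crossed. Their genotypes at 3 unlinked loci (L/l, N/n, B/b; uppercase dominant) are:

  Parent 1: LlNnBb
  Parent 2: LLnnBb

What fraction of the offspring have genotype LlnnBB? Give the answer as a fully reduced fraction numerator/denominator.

P(LlnnBB) = 1/16

LlNnBb gametes: LNB×1, LNb×1, LnB×1, Lnb×1, lNB×1, lNb×1, lnB×1, lnb×1
LLnnBb gametes: LnB×4, Lnb×4
LlNnBb×LLnnBb grid (8·8=64): LLNnBB=4 LLNnBb=8 LLNnbb=4 LLnnBB=4 LLnnBb=8 LLnnbb=4 LlNnBB=4 LlNnBb=8 LlNnbb=4 LlnnBB=4 LlnnBb=8 Llnnbb=4
LlnnBB hits 4/64; gcd=4; 4÷4/64÷4 = 1/16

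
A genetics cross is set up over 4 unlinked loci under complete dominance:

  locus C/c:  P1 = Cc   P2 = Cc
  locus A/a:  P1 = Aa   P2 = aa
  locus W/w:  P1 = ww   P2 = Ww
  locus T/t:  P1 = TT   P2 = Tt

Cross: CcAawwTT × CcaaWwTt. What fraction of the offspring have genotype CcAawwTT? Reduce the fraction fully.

CcAawwTT gametes: CAwT×4, CawT×4, cAwT×4, cawT×4
CcaaWwTt gametes: CaWT×2, CaWt×2, CawT×2, Cawt×2, caWT×2, caWt×2, cawT×2, cawt×2
CcAawwTT×CcaaWwTt grid (16·16=256): CCAaWwTT=8 CCAaWwTt=8 CCAawwTT=8 CCAawwTt=8 CCaaWwTT=8 CCaaWwTt=8 CCaawwTT=8 CCaawwTt=8 CcAaWwTT=16 CcAaWwTt=16 CcAawwTT=16 CcAawwTt=16 CcaaWwTT=16 CcaaWwTt=16 CcaawwTT=16 CcaawwTt=16 ccAaWwTT=8 ccAaWwTt=8 ccAawwTT=8 ccAawwTt=8 ccaaWwTT=8 ccaaWwTt=8 ccaawwTT=8 ccaawwTt=8
CcAawwTT hits 16/256; gcd=16; 16÷16/256÷16 = 1/16

P(CcAawwTT) = 1/16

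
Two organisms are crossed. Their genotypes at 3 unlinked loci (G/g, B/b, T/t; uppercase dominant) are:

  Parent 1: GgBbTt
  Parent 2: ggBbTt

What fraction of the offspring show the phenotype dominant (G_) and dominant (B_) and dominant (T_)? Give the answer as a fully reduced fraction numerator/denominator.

P(G_ B_ T_) = 9/32

GgBbTt gametes: GBT×1, GBt×1, GbT×1, Gbt×1, gBT×1, gBt×1, gbT×1, gbt×1
ggBbTt gametes: gBT×2, gBt×2, gbT×2, gbt×2
GgBbTt×ggBbTt grid (8·8=64): GgBBTT=2 GgBBTt=4 GgBBtt=2 GgBbTT=4 GgBbTt=8 GgBbtt=4 GgbbTT=2 GgbbTt=4 Ggbbtt=2 ggBBTT=2 ggBBTt=4 ggBBtt=2 ggBbTT=4 ggBbTt=8 ggBbtt=4 ggbbTT=2 ggbbTt=4 ggbbtt=2
G_ B_ T_ hits 18/64; gcd=2; 18÷2/64÷2 = 9/32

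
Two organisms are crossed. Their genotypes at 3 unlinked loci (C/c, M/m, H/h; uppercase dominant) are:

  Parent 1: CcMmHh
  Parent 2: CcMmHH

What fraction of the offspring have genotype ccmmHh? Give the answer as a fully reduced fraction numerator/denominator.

CcMmHh gametes: CMH×1, CMh×1, CmH×1, Cmh×1, cMH×1, cMh×1, cmH×1, cmh×1
CcMmHH gametes: CMH×2, CmH×2, cMH×2, cmH×2
CcMmHh×CcMmHH grid (8·8=64): CCMMHH=2 CCMMHh=2 CCMmHH=4 CCMmHh=4 CCmmHH=2 CCmmHh=2 CcMMHH=4 CcMMHh=4 CcMmHH=8 CcMmHh=8 CcmmHH=4 CcmmHh=4 ccMMHH=2 ccMMHh=2 ccMmHH=4 ccMmHh=4 ccmmHH=2 ccmmHh=2
ccmmHh hits 2/64; gcd=2; 2÷2/64÷2 = 1/32

P(ccmmHh) = 1/32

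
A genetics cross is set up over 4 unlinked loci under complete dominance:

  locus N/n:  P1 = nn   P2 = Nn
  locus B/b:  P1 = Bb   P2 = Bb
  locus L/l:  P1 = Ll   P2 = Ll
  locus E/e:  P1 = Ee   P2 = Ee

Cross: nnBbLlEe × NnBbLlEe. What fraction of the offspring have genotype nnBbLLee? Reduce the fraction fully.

nnBbLlEe gametes: nBLE×2, nBLe×2, nBlE×2, nBle×2, nbLE×2, nbLe×2, nblE×2, nble×2
NnBbLlEe gametes: NBLE×1, NBLe×1, NBlE×1, NBle×1, NbLE×1, NbLe×1, NblE×1, Nble×1, nBLE×1, nBLe×1, nBlE×1, nBle×1, nbLE×1, nbLe×1, nblE×1, nble×1
nnBbLlEe×NnBbLlEe grid (16·16=256): NnBBLLEE=2 NnBBLLEe=4 NnBBLLee=2 NnBBLlEE=4 NnBBLlEe=8 NnBBLlee=4 NnBBllEE=2 NnBBllEe=4 NnBBllee=2 NnBbLLEE=4 NnBbLLEe=8 NnBbLLee=4 NnBbLlEE=8 NnBbLlEe=16 NnBbLlee=8 NnBbllEE=4 NnBbllEe=8 NnBbllee=4 NnbbLLEE=2 NnbbLLEe=4 NnbbLLee=2 NnbbLlEE=4 NnbbLlEe=8 NnbbLlee=4 NnbbllEE=2 NnbbllEe=4 Nnbbllee=2 nnBBLLEE=2 nnBBLLEe=4 nnBBLLee=2 nnBBLlEE=4 nnBBLlEe=8 nnBBLlee=4 nnBBllEE=2 nnBBllEe=4 nnBBllee=2 nnBbLLEE=4 nnBbLLEe=8 nnBbLLee=4 nnBbLlEE=8 nnBbLlEe=16 nnBbLlee=8 nnBbllEE=4 nnBbllEe=8 nnBbllee=4 nnbbLLEE=2 nnbbLLEe=4 nnbbLLee=2 nnbbLlEE=4 nnbbLlEe=8 nnbbLlee=4 nnbbllEE=2 nnbbllEe=4 nnbbllee=2
nnBbLLee hits 4/256; gcd=4; 4÷4/256÷4 = 1/64

P(nnBbLLee) = 1/64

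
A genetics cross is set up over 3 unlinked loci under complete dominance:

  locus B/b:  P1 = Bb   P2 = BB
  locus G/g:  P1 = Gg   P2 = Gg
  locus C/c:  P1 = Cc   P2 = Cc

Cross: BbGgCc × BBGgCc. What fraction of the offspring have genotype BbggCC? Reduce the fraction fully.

P(BbggCC) = 1/32

BbGgCc gametes: BGC×1, BGc×1, BgC×1, Bgc×1, bGC×1, bGc×1, bgC×1, bgc×1
BBGgCc gametes: BGC×2, BGc×2, BgC×2, Bgc×2
BbGgCc×BBGgCc grid (8·8=64): BBGGCC=2 BBGGCc=4 BBGGcc=2 BBGgCC=4 BBGgCc=8 BBGgcc=4 BBggCC=2 BBggCc=4 BBggcc=2 BbGGCC=2 BbGGCc=4 BbGGcc=2 BbGgCC=4 BbGgCc=8 BbGgcc=4 BbggCC=2 BbggCc=4 Bbggcc=2
BbggCC hits 2/64; gcd=2; 2÷2/64÷2 = 1/32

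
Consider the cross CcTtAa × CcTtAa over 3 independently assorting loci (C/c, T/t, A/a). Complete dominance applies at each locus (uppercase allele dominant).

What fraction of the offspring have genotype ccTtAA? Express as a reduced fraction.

CcTtAa gametes: CTA×1, CTa×1, CtA×1, Cta×1, cTA×1, cTa×1, ctA×1, cta×1
CcTtAa gametes: CTA×1, CTa×1, CtA×1, Cta×1, cTA×1, cTa×1, ctA×1, cta×1
CcTtAa×CcTtAa grid (8·8=64): CCTTAA=1 CCTTAa=2 CCTTaa=1 CCTtAA=2 CCTtAa=4 CCTtaa=2 CCttAA=1 CCttAa=2 CCttaa=1 CcTTAA=2 CcTTAa=4 CcTTaa=2 CcTtAA=4 CcTtAa=8 CcTtaa=4 CcttAA=2 CcttAa=4 Ccttaa=2 ccTTAA=1 ccTTAa=2 ccTTaa=1 ccTtAA=2 ccTtAa=4 ccTtaa=2 ccttAA=1 ccttAa=2 ccttaa=1
ccTtAA hits 2/64; gcd=2; 2÷2/64÷2 = 1/32

P(ccTtAA) = 1/32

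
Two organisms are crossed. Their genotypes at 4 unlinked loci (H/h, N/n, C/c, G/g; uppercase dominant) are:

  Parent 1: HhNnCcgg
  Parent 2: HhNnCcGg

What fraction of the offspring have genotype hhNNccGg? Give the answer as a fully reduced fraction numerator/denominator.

HhNnCcgg gametes: HNCg×2, HNcg×2, HnCg×2, Hncg×2, hNCg×2, hNcg×2, hnCg×2, hncg×2
HhNnCcGg gametes: HNCG×1, HNCg×1, HNcG×1, HNcg×1, HnCG×1, HnCg×1, HncG×1, Hncg×1, hNCG×1, hNCg×1, hNcG×1, hNcg×1, hnCG×1, hnCg×1, hncG×1, hncg×1
HhNnCcgg×HhNnCcGg grid (16·16=256): HHNNCCGg=2 HHNNCCgg=2 HHNNCcGg=4 HHNNCcgg=4 HHNNccGg=2 HHNNccgg=2 HHNnCCGg=4 HHNnCCgg=4 HHNnCcGg=8 HHNnCcgg=8 HHNnccGg=4 HHNnccgg=4 HHnnCCGg=2 HHnnCCgg=2 HHnnCcGg=4 HHnnCcgg=4 HHnnccGg=2 HHnnccgg=2 HhNNCCGg=4 HhNNCCgg=4 HhNNCcGg=8 HhNNCcgg=8 HhNNccGg=4 HhNNccgg=4 HhNnCCGg=8 HhNnCCgg=8 HhNnCcGg=16 HhNnCcgg=16 HhNnccGg=8 HhNnccgg=8 HhnnCCGg=4 HhnnCCgg=4 HhnnCcGg=8 HhnnCcgg=8 HhnnccGg=4 Hhnnccgg=4 hhNNCCGg=2 hhNNCCgg=2 hhNNCcGg=4 hhNNCcgg=4 hhNNccGg=2 hhNNccgg=2 hhNnCCGg=4 hhNnCCgg=4 hhNnCcGg=8 hhNnCcgg=8 hhNnccGg=4 hhNnccgg=4 hhnnCCGg=2 hhnnCCgg=2 hhnnCcGg=4 hhnnCcgg=4 hhnnccGg=2 hhnnccgg=2
hhNNccGg hits 2/256; gcd=2; 2÷2/256÷2 = 1/128

P(hhNNccGg) = 1/128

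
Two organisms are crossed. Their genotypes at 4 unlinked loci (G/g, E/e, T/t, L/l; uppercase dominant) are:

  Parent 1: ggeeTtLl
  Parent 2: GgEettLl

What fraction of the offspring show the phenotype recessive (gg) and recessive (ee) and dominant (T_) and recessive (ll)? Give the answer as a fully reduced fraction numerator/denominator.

P(gg ee T_ ll) = 1/32

ggeeTtLl gametes: geTL×4, geTl×4, getL×4, getl×4
GgEettLl gametes: GEtL×2, GEtl×2, GetL×2, Getl×2, gEtL×2, gEtl×2, getL×2, getl×2
ggeeTtLl×GgEettLl grid (16·16=256): GgEeTtLL=8 GgEeTtLl=16 GgEeTtll=8 GgEettLL=8 GgEettLl=16 GgEettll=8 GgeeTtLL=8 GgeeTtLl=16 GgeeTtll=8 GgeettLL=8 GgeettLl=16 Ggeettll=8 ggEeTtLL=8 ggEeTtLl=16 ggEeTtll=8 ggEettLL=8 ggEettLl=16 ggEettll=8 ggeeTtLL=8 ggeeTtLl=16 ggeeTtll=8 ggeettLL=8 ggeettLl=16 ggeettll=8
gg ee T_ ll hits 8/256; gcd=8; 8÷8/256÷8 = 1/32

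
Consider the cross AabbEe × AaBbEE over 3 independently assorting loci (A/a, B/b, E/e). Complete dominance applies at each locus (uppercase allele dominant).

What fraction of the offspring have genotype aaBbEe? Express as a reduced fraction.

P(aaBbEe) = 1/16

AabbEe gametes: AbE×2, Abe×2, abE×2, abe×2
AaBbEE gametes: ABE×2, AbE×2, aBE×2, abE×2
AabbEe×AaBbEE grid (8·8=64): AABbEE=4 AABbEe=4 AAbbEE=4 AAbbEe=4 AaBbEE=8 AaBbEe=8 AabbEE=8 AabbEe=8 aaBbEE=4 aaBbEe=4 aabbEE=4 aabbEe=4
aaBbEe hits 4/64; gcd=4; 4÷4/64÷4 = 1/16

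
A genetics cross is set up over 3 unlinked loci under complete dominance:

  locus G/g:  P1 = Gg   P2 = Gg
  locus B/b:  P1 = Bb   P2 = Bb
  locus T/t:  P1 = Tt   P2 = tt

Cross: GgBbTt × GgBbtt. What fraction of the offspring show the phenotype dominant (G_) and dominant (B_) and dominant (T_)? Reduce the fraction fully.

GgBbTt gametes: GBT×1, GBt×1, GbT×1, Gbt×1, gBT×1, gBt×1, gbT×1, gbt×1
GgBbtt gametes: GBt×2, Gbt×2, gBt×2, gbt×2
GgBbTt×GgBbtt grid (8·8=64): GGBBTt=2 GGBBtt=2 GGBbTt=4 GGBbtt=4 GGbbTt=2 GGbbtt=2 GgBBTt=4 GgBBtt=4 GgBbTt=8 GgBbtt=8 GgbbTt=4 Ggbbtt=4 ggBBTt=2 ggBBtt=2 ggBbTt=4 ggBbtt=4 ggbbTt=2 ggbbtt=2
G_ B_ T_ hits 18/64; gcd=2; 18÷2/64÷2 = 9/32

P(G_ B_ T_) = 9/32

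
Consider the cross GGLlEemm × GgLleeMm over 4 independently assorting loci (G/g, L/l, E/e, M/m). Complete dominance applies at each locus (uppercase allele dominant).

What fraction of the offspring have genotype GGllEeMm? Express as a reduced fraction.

P(GGllEeMm) = 1/32

GGLlEemm gametes: GLEm×4, GLem×4, GlEm×4, Glem×4
GgLleeMm gametes: GLeM×2, GLem×2, GleM×2, Glem×2, gLeM×2, gLem×2, gleM×2, glem×2
GGLlEemm×GgLleeMm grid (16·16=256): GGLLEeMm=8 GGLLEemm=8 GGLLeeMm=8 GGLLeemm=8 GGLlEeMm=16 GGLlEemm=16 GGLleeMm=16 GGLleemm=16 GGllEeMm=8 GGllEemm=8 GGlleeMm=8 GGlleemm=8 GgLLEeMm=8 GgLLEemm=8 GgLLeeMm=8 GgLLeemm=8 GgLlEeMm=16 GgLlEemm=16 GgLleeMm=16 GgLleemm=16 GgllEeMm=8 GgllEemm=8 GglleeMm=8 Gglleemm=8
GGllEeMm hits 8/256; gcd=8; 8÷8/256÷8 = 1/32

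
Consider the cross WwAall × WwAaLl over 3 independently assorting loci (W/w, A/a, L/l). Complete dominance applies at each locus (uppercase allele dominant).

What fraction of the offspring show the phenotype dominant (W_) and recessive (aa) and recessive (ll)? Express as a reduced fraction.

WwAall gametes: WAl×2, Wal×2, wAl×2, wal×2
WwAaLl gametes: WAL×1, WAl×1, WaL×1, Wal×1, wAL×1, wAl×1, waL×1, wal×1
WwAall×WwAaLl grid (8·8=64): WWAALl=2 WWAAll=2 WWAaLl=4 WWAall=4 WWaaLl=2 WWaall=2 WwAALl=4 WwAAll=4 WwAaLl=8 WwAall=8 WwaaLl=4 Wwaall=4 wwAALl=2 wwAAll=2 wwAaLl=4 wwAall=4 wwaaLl=2 wwaall=2
W_ aa ll hits 6/64; gcd=2; 6÷2/64÷2 = 3/32

P(W_ aa ll) = 3/32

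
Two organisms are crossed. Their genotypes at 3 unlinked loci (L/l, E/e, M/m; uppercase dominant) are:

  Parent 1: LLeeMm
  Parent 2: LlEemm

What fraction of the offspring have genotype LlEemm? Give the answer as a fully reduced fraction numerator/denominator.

P(LlEemm) = 1/8

LLeeMm gametes: LeM×4, Lem×4
LlEemm gametes: LEm×2, Lem×2, lEm×2, lem×2
LLeeMm×LlEemm grid (8·8=64): LLEeMm=8 LLEemm=8 LLeeMm=8 LLeemm=8 LlEeMm=8 LlEemm=8 LleeMm=8 Lleemm=8
LlEemm hits 8/64; gcd=8; 8÷8/64÷8 = 1/8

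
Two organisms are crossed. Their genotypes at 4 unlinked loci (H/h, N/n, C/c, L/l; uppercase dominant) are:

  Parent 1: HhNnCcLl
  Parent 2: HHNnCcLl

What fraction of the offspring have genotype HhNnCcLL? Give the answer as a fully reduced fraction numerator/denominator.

P(HhNnCcLL) = 1/32

HhNnCcLl gametes: HNCL×1, HNCl×1, HNcL×1, HNcl×1, HnCL×1, HnCl×1, HncL×1, Hncl×1, hNCL×1, hNCl×1, hNcL×1, hNcl×1, hnCL×1, hnCl×1, hncL×1, hncl×1
HHNnCcLl gametes: HNCL×2, HNCl×2, HNcL×2, HNcl×2, HnCL×2, HnCl×2, HncL×2, Hncl×2
HhNnCcLl×HHNnCcLl grid (16·16=256): HHNNCCLL=2 HHNNCCLl=4 HHNNCCll=2 HHNNCcLL=4 HHNNCcLl=8 HHNNCcll=4 HHNNccLL=2 HHNNccLl=4 HHNNccll=2 HHNnCCLL=4 HHNnCCLl=8 HHNnCCll=4 HHNnCcLL=8 HHNnCcLl=16 HHNnCcll=8 HHNnccLL=4 HHNnccLl=8 HHNnccll=4 HHnnCCLL=2 HHnnCCLl=4 HHnnCCll=2 HHnnCcLL=4 HHnnCcLl=8 HHnnCcll=4 HHnnccLL=2 HHnnccLl=4 HHnnccll=2 HhNNCCLL=2 HhNNCCLl=4 HhNNCCll=2 HhNNCcLL=4 HhNNCcLl=8 HhNNCcll=4 HhNNccLL=2 HhNNccLl=4 HhNNccll=2 HhNnCCLL=4 HhNnCCLl=8 HhNnCCll=4 HhNnCcLL=8 HhNnCcLl=16 HhNnCcll=8 HhNnccLL=4 HhNnccLl=8 HhNnccll=4 HhnnCCLL=2 HhnnCCLl=4 HhnnCCll=2 HhnnCcLL=4 HhnnCcLl=8 HhnnCcll=4 HhnnccLL=2 HhnnccLl=4 Hhnnccll=2
HhNnCcLL hits 8/256; gcd=8; 8÷8/256÷8 = 1/32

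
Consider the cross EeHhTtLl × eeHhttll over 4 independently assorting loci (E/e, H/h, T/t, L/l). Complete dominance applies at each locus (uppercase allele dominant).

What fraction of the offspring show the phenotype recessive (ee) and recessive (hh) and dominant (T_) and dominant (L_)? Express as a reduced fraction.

P(ee hh T_ L_) = 1/32

EeHhTtLl gametes: EHTL×1, EHTl×1, EHtL×1, EHtl×1, EhTL×1, EhTl×1, EhtL×1, Ehtl×1, eHTL×1, eHTl×1, eHtL×1, eHtl×1, ehTL×1, ehTl×1, ehtL×1, ehtl×1
eeHhttll gametes: eHtl×8, ehtl×8
EeHhTtLl×eeHhttll grid (16·16=256): EeHHTtLl=8 EeHHTtll=8 EeHHttLl=8 EeHHttll=8 EeHhTtLl=16 EeHhTtll=16 EeHhttLl=16 EeHhttll=16 EehhTtLl=8 EehhTtll=8 EehhttLl=8 Eehhttll=8 eeHHTtLl=8 eeHHTtll=8 eeHHttLl=8 eeHHttll=8 eeHhTtLl=16 eeHhTtll=16 eeHhttLl=16 eeHhttll=16 eehhTtLl=8 eehhTtll=8 eehhttLl=8 eehhttll=8
ee hh T_ L_ hits 8/256; gcd=8; 8÷8/256÷8 = 1/32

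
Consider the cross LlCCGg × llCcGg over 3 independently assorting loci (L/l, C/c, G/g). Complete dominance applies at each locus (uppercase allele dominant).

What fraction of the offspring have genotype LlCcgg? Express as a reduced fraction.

P(LlCcgg) = 1/16

LlCCGg gametes: LCG×2, LCg×2, lCG×2, lCg×2
llCcGg gametes: lCG×2, lCg×2, lcG×2, lcg×2
LlCCGg×llCcGg grid (8·8=64): LlCCGG=4 LlCCGg=8 LlCCgg=4 LlCcGG=4 LlCcGg=8 LlCcgg=4 llCCGG=4 llCCGg=8 llCCgg=4 llCcGG=4 llCcGg=8 llCcgg=4
LlCcgg hits 4/64; gcd=4; 4÷4/64÷4 = 1/16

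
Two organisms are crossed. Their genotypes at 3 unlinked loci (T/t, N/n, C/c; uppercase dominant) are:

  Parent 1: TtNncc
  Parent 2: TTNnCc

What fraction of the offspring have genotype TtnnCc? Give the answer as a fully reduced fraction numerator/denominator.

TtNncc gametes: TNc×2, Tnc×2, tNc×2, tnc×2
TTNnCc gametes: TNC×2, TNc×2, TnC×2, Tnc×2
TtNncc×TTNnCc grid (8·8=64): TTNNCc=4 TTNNcc=4 TTNnCc=8 TTNncc=8 TTnnCc=4 TTnncc=4 TtNNCc=4 TtNNcc=4 TtNnCc=8 TtNncc=8 TtnnCc=4 Ttnncc=4
TtnnCc hits 4/64; gcd=4; 4÷4/64÷4 = 1/16

P(TtnnCc) = 1/16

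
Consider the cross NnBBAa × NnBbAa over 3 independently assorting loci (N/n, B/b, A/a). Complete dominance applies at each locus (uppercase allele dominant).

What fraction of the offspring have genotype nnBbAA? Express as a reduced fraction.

NnBBAa gametes: NBA×2, NBa×2, nBA×2, nBa×2
NnBbAa gametes: NBA×1, NBa×1, NbA×1, Nba×1, nBA×1, nBa×1, nbA×1, nba×1
NnBBAa×NnBbAa grid (8·8=64): NNBBAA=2 NNBBAa=4 NNBBaa=2 NNBbAA=2 NNBbAa=4 NNBbaa=2 NnBBAA=4 NnBBAa=8 NnBBaa=4 NnBbAA=4 NnBbAa=8 NnBbaa=4 nnBBAA=2 nnBBAa=4 nnBBaa=2 nnBbAA=2 nnBbAa=4 nnBbaa=2
nnBbAA hits 2/64; gcd=2; 2÷2/64÷2 = 1/32

P(nnBbAA) = 1/32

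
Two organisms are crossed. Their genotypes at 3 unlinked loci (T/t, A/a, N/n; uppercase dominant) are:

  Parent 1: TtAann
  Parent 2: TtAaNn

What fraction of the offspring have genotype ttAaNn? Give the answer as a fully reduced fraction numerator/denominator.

TtAann gametes: TAn×2, Tan×2, tAn×2, tan×2
TtAaNn gametes: TAN×1, TAn×1, TaN×1, Tan×1, tAN×1, tAn×1, taN×1, tan×1
TtAann×TtAaNn grid (8·8=64): TTAANn=2 TTAAnn=2 TTAaNn=4 TTAann=4 TTaaNn=2 TTaann=2 TtAANn=4 TtAAnn=4 TtAaNn=8 TtAann=8 TtaaNn=4 Ttaann=4 ttAANn=2 ttAAnn=2 ttAaNn=4 ttAann=4 ttaaNn=2 ttaann=2
ttAaNn hits 4/64; gcd=4; 4÷4/64÷4 = 1/16

P(ttAaNn) = 1/16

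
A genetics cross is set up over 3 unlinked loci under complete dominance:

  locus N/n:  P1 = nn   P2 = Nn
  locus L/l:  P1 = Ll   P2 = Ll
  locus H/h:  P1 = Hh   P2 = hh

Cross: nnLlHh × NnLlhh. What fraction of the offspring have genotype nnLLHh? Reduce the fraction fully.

P(nnLLHh) = 1/16

nnLlHh gametes: nLH×2, nLh×2, nlH×2, nlh×2
NnLlhh gametes: NLh×2, Nlh×2, nLh×2, nlh×2
nnLlHh×NnLlhh grid (8·8=64): NnLLHh=4 NnLLhh=4 NnLlHh=8 NnLlhh=8 NnllHh=4 Nnllhh=4 nnLLHh=4 nnLLhh=4 nnLlHh=8 nnLlhh=8 nnllHh=4 nnllhh=4
nnLLHh hits 4/64; gcd=4; 4÷4/64÷4 = 1/16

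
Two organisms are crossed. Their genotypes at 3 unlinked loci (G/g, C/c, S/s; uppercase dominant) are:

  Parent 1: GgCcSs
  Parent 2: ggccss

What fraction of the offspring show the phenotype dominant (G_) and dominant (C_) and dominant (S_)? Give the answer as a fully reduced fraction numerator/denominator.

GgCcSs gametes: GCS×1, GCs×1, GcS×1, Gcs×1, gCS×1, gCs×1, gcS×1, gcs×1
ggccss gametes: gcs×8
GgCcSs×ggccss grid (8·8=64): GgCcSs=8 GgCcss=8 GgccSs=8 Ggccss=8 ggCcSs=8 ggCcss=8 ggccSs=8 ggccss=8
G_ C_ S_ hits 8/64; gcd=8; 8÷8/64÷8 = 1/8

P(G_ C_ S_) = 1/8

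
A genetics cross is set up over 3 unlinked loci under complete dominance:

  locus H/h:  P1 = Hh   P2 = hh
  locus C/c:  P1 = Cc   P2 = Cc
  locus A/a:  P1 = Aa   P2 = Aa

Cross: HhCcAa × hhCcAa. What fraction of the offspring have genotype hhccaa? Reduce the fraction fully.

P(hhccaa) = 1/32

HhCcAa gametes: HCA×1, HCa×1, HcA×1, Hca×1, hCA×1, hCa×1, hcA×1, hca×1
hhCcAa gametes: hCA×2, hCa×2, hcA×2, hca×2
HhCcAa×hhCcAa grid (8·8=64): HhCCAA=2 HhCCAa=4 HhCCaa=2 HhCcAA=4 HhCcAa=8 HhCcaa=4 HhccAA=2 HhccAa=4 Hhccaa=2 hhCCAA=2 hhCCAa=4 hhCCaa=2 hhCcAA=4 hhCcAa=8 hhCcaa=4 hhccAA=2 hhccAa=4 hhccaa=2
hhccaa hits 2/64; gcd=2; 2÷2/64÷2 = 1/32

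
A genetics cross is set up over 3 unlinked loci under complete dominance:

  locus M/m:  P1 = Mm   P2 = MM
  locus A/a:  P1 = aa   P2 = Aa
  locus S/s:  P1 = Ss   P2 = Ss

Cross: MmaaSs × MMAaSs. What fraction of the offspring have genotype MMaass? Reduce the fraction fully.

MmaaSs gametes: MaS×2, Mas×2, maS×2, mas×2
MMAaSs gametes: MAS×2, MAs×2, MaS×2, Mas×2
MmaaSs×MMAaSs grid (8·8=64): MMAaSS=4 MMAaSs=8 MMAass=4 MMaaSS=4 MMaaSs=8 MMaass=4 MmAaSS=4 MmAaSs=8 MmAass=4 MmaaSS=4 MmaaSs=8 Mmaass=4
MMaass hits 4/64; gcd=4; 4÷4/64÷4 = 1/16

P(MMaass) = 1/16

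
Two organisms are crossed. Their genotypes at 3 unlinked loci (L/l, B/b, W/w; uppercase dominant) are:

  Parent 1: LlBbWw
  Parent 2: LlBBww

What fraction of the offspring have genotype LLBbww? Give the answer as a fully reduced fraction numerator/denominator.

LlBbWw gametes: LBW×1, LBw×1, LbW×1, Lbw×1, lBW×1, lBw×1, lbW×1, lbw×1
LlBBww gametes: LBw×4, lBw×4
LlBbWw×LlBBww grid (8·8=64): LLBBWw=4 LLBBww=4 LLBbWw=4 LLBbww=4 LlBBWw=8 LlBBww=8 LlBbWw=8 LlBbww=8 llBBWw=4 llBBww=4 llBbWw=4 llBbww=4
LLBbww hits 4/64; gcd=4; 4÷4/64÷4 = 1/16

P(LLBbww) = 1/16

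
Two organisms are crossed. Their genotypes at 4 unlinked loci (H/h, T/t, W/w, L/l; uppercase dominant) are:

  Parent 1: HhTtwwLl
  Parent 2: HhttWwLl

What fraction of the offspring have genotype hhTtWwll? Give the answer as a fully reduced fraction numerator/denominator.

HhTtwwLl gametes: HTwL×2, HTwl×2, HtwL×2, Htwl×2, hTwL×2, hTwl×2, htwL×2, htwl×2
HhttWwLl gametes: HtWL×2, HtWl×2, HtwL×2, Htwl×2, htWL×2, htWl×2, htwL×2, htwl×2
HhTtwwLl×HhttWwLl grid (16·16=256): HHTtWwLL=4 HHTtWwLl=8 HHTtWwll=4 HHTtwwLL=4 HHTtwwLl=8 HHTtwwll=4 HHttWwLL=4 HHttWwLl=8 HHttWwll=4 HHttwwLL=4 HHttwwLl=8 HHttwwll=4 HhTtWwLL=8 HhTtWwLl=16 HhTtWwll=8 HhTtwwLL=8 HhTtwwLl=16 HhTtwwll=8 HhttWwLL=8 HhttWwLl=16 HhttWwll=8 HhttwwLL=8 HhttwwLl=16 Hhttwwll=8 hhTtWwLL=4 hhTtWwLl=8 hhTtWwll=4 hhTtwwLL=4 hhTtwwLl=8 hhTtwwll=4 hhttWwLL=4 hhttWwLl=8 hhttWwll=4 hhttwwLL=4 hhttwwLl=8 hhttwwll=4
hhTtWwll hits 4/256; gcd=4; 4÷4/256÷4 = 1/64

P(hhTtWwll) = 1/64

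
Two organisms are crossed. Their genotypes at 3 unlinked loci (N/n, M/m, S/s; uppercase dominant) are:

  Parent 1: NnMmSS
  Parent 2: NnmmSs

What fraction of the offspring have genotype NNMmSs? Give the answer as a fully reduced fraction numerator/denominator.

P(NNMmSs) = 1/16

NnMmSS gametes: NMS×2, NmS×2, nMS×2, nmS×2
NnmmSs gametes: NmS×2, Nms×2, nmS×2, nms×2
NnMmSS×NnmmSs grid (8·8=64): NNMmSS=4 NNMmSs=4 NNmmSS=4 NNmmSs=4 NnMmSS=8 NnMmSs=8 NnmmSS=8 NnmmSs=8 nnMmSS=4 nnMmSs=4 nnmmSS=4 nnmmSs=4
NNMmSs hits 4/64; gcd=4; 4÷4/64÷4 = 1/16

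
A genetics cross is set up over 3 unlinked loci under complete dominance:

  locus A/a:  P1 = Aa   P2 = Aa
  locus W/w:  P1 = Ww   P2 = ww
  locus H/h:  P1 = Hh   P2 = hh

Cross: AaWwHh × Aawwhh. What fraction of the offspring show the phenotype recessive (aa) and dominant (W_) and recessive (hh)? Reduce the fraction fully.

AaWwHh gametes: AWH×1, AWh×1, AwH×1, Awh×1, aWH×1, aWh×1, awH×1, awh×1
Aawwhh gametes: Awh×4, awh×4
AaWwHh×Aawwhh grid (8·8=64): AAWwHh=4 AAWwhh=4 AAwwHh=4 AAwwhh=4 AaWwHh=8 AaWwhh=8 AawwHh=8 Aawwhh=8 aaWwHh=4 aaWwhh=4 aawwHh=4 aawwhh=4
aa W_ hh hits 4/64; gcd=4; 4÷4/64÷4 = 1/16

P(aa W_ hh) = 1/16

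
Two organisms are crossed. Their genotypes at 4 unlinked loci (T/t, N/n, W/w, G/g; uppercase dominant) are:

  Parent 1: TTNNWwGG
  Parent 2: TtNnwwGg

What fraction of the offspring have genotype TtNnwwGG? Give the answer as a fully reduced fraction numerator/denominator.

TTNNWwGG gametes: TNWG×8, TNwG×8
TtNnwwGg gametes: TNwG×2, TNwg×2, TnwG×2, Tnwg×2, tNwG×2, tNwg×2, tnwG×2, tnwg×2
TTNNWwGG×TtNnwwGg grid (16·16=256): TTNNWwGG=16 TTNNWwGg=16 TTNNwwGG=16 TTNNwwGg=16 TTNnWwGG=16 TTNnWwGg=16 TTNnwwGG=16 TTNnwwGg=16 TtNNWwGG=16 TtNNWwGg=16 TtNNwwGG=16 TtNNwwGg=16 TtNnWwGG=16 TtNnWwGg=16 TtNnwwGG=16 TtNnwwGg=16
TtNnwwGG hits 16/256; gcd=16; 16÷16/256÷16 = 1/16

P(TtNnwwGG) = 1/16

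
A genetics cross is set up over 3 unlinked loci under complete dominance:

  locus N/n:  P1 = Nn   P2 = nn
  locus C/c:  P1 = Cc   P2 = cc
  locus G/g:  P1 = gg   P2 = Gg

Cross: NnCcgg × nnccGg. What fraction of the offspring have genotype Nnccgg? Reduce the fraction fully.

P(Nnccgg) = 1/8

NnCcgg gametes: NCg×2, Ncg×2, nCg×2, ncg×2
nnccGg gametes: ncG×4, ncg×4
NnCcgg×nnccGg grid (8·8=64): NnCcGg=8 NnCcgg=8 NnccGg=8 Nnccgg=8 nnCcGg=8 nnCcgg=8 nnccGg=8 nnccgg=8
Nnccgg hits 8/64; gcd=8; 8÷8/64÷8 = 1/8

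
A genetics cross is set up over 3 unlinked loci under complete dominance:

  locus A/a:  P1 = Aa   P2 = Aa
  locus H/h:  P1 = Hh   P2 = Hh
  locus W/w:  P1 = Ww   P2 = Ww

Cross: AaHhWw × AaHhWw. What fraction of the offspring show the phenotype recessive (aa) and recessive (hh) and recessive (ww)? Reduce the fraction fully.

P(aa hh ww) = 1/64

AaHhWw gametes: AHW×1, AHw×1, AhW×1, Ahw×1, aHW×1, aHw×1, ahW×1, ahw×1
AaHhWw gametes: AHW×1, AHw×1, AhW×1, Ahw×1, aHW×1, aHw×1, ahW×1, ahw×1
AaHhWw×AaHhWw grid (8·8=64): AAHHWW=1 AAHHWw=2 AAHHww=1 AAHhWW=2 AAHhWw=4 AAHhww=2 AAhhWW=1 AAhhWw=2 AAhhww=1 AaHHWW=2 AaHHWw=4 AaHHww=2 AaHhWW=4 AaHhWw=8 AaHhww=4 AahhWW=2 AahhWw=4 Aahhww=2 aaHHWW=1 aaHHWw=2 aaHHww=1 aaHhWW=2 aaHhWw=4 aaHhww=2 aahhWW=1 aahhWw=2 aahhww=1
aa hh ww hits 1/64; gcd=1; 1÷1/64÷1 = 1/64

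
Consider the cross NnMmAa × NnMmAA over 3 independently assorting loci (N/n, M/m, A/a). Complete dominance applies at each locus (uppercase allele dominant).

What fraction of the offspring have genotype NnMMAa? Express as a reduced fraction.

P(NnMMAa) = 1/16

NnMmAa gametes: NMA×1, NMa×1, NmA×1, Nma×1, nMA×1, nMa×1, nmA×1, nma×1
NnMmAA gametes: NMA×2, NmA×2, nMA×2, nmA×2
NnMmAa×NnMmAA grid (8·8=64): NNMMAA=2 NNMMAa=2 NNMmAA=4 NNMmAa=4 NNmmAA=2 NNmmAa=2 NnMMAA=4 NnMMAa=4 NnMmAA=8 NnMmAa=8 NnmmAA=4 NnmmAa=4 nnMMAA=2 nnMMAa=2 nnMmAA=4 nnMmAa=4 nnmmAA=2 nnmmAa=2
NnMMAa hits 4/64; gcd=4; 4÷4/64÷4 = 1/16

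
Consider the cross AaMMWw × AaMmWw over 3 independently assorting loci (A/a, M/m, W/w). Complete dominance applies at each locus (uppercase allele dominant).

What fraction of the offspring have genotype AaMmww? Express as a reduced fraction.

P(AaMmww) = 1/16

AaMMWw gametes: AMW×2, AMw×2, aMW×2, aMw×2
AaMmWw gametes: AMW×1, AMw×1, AmW×1, Amw×1, aMW×1, aMw×1, amW×1, amw×1
AaMMWw×AaMmWw grid (8·8=64): AAMMWW=2 AAMMWw=4 AAMMww=2 AAMmWW=2 AAMmWw=4 AAMmww=2 AaMMWW=4 AaMMWw=8 AaMMww=4 AaMmWW=4 AaMmWw=8 AaMmww=4 aaMMWW=2 aaMMWw=4 aaMMww=2 aaMmWW=2 aaMmWw=4 aaMmww=2
AaMmww hits 4/64; gcd=4; 4÷4/64÷4 = 1/16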